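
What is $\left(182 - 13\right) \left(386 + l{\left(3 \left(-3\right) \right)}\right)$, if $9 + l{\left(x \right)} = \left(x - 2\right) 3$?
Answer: $58136$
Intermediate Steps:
$l{\left(x \right)} = -15 + 3 x$ ($l{\left(x \right)} = -9 + \left(x - 2\right) 3 = -9 + \left(-2 + x\right) 3 = -9 + \left(-6 + 3 x\right) = -15 + 3 x$)
$\left(182 - 13\right) \left(386 + l{\left(3 \left(-3\right) \right)}\right) = \left(182 - 13\right) \left(386 + \left(-15 + 3 \cdot 3 \left(-3\right)\right)\right) = 169 \left(386 + \left(-15 + 3 \left(-9\right)\right)\right) = 169 \left(386 - 42\right) = 169 \cdot 344 = 58136$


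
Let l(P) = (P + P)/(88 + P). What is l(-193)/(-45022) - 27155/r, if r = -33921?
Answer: 21392834924/26725847085 ≈ 0.80046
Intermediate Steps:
l(P) = 2*P/(88 + P) (l(P) = (2*P)/(88 + P) = 2*P/(88 + P))
l(-193)/(-45022) - 27155/r = (2*(-193)/(88 - 193))/(-45022) - 27155/(-33921) = (2*(-193)/(-105))*(-1/45022) - 27155*(-1/33921) = (2*(-193)*(-1/105))*(-1/45022) + 27155/33921 = (386/105)*(-1/45022) + 27155/33921 = -193/2363655 + 27155/33921 = 21392834924/26725847085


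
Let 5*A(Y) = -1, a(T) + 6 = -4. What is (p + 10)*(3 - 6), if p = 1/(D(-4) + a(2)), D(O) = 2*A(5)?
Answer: -1545/52 ≈ -29.712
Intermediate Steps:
a(T) = -10 (a(T) = -6 - 4 = -10)
A(Y) = -⅕ (A(Y) = (⅕)*(-1) = -⅕)
D(O) = -⅖ (D(O) = 2*(-⅕) = -⅖)
p = -5/52 (p = 1/(-⅖ - 10) = 1/(-52/5) = -5/52 ≈ -0.096154)
(p + 10)*(3 - 6) = (-5/52 + 10)*(3 - 6) = (515/52)*(-3) = -1545/52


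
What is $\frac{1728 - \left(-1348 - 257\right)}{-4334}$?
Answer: $- \frac{303}{394} \approx -0.76904$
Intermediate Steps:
$\frac{1728 - \left(-1348 - 257\right)}{-4334} = \left(1728 - -1605\right) \left(- \frac{1}{4334}\right) = \left(1728 + 1605\right) \left(- \frac{1}{4334}\right) = 3333 \left(- \frac{1}{4334}\right) = - \frac{303}{394}$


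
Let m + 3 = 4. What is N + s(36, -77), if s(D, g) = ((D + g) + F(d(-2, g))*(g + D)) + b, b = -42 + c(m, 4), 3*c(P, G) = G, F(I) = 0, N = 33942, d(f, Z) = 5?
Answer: 101581/3 ≈ 33860.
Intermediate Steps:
m = 1 (m = -3 + 4 = 1)
c(P, G) = G/3
b = -122/3 (b = -42 + (⅓)*4 = -42 + 4/3 = -122/3 ≈ -40.667)
s(D, g) = -122/3 + D + g (s(D, g) = ((D + g) + 0*(g + D)) - 122/3 = ((D + g) + 0*(D + g)) - 122/3 = ((D + g) + 0) - 122/3 = (D + g) - 122/3 = -122/3 + D + g)
N + s(36, -77) = 33942 + (-122/3 + 36 - 77) = 33942 - 245/3 = 101581/3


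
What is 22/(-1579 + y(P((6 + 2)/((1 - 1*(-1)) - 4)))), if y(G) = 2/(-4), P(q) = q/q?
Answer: -44/3159 ≈ -0.013928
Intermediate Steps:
P(q) = 1
y(G) = -1/2 (y(G) = 2*(-1/4) = -1/2)
22/(-1579 + y(P((6 + 2)/((1 - 1*(-1)) - 4)))) = 22/(-1579 - 1/2) = 22/(-3159/2) = 22*(-2/3159) = -44/3159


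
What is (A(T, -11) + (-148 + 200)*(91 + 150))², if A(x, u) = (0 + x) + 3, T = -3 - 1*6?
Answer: 156900676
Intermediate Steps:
T = -9 (T = -3 - 6 = -9)
A(x, u) = 3 + x (A(x, u) = x + 3 = 3 + x)
(A(T, -11) + (-148 + 200)*(91 + 150))² = ((3 - 9) + (-148 + 200)*(91 + 150))² = (-6 + 52*241)² = (-6 + 12532)² = 12526² = 156900676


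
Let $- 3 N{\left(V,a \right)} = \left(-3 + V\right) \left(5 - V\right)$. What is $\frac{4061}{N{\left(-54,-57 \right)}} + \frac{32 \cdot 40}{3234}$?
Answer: $\frac{7284077}{1812657} \approx 4.0185$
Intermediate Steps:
$N{\left(V,a \right)} = - \frac{\left(-3 + V\right) \left(5 - V\right)}{3}$
$\frac{4061}{N{\left(-54,-57 \right)}} + \frac{32 \cdot 40}{3234} = \frac{4061}{5 - -144 + \frac{\left(-54\right)^{2}}{3}} + \frac{32 \cdot 40}{3234} = \frac{4061}{5 + 144 + \frac{1}{3} \cdot 2916} + 1280 \cdot \frac{1}{3234} = \frac{4061}{5 + 144 + 972} + \frac{640}{1617} = \frac{4061}{1121} + \frac{640}{1617} = \frac{7284077}{1812657}$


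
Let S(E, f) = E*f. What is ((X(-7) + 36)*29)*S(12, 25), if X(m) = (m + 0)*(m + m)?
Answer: 1165800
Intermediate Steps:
X(m) = 2*m² (X(m) = m*(2*m) = 2*m²)
((X(-7) + 36)*29)*S(12, 25) = ((2*(-7)² + 36)*29)*(12*25) = ((2*49 + 36)*29)*300 = ((98 + 36)*29)*300 = (134*29)*300 = 3886*300 = 1165800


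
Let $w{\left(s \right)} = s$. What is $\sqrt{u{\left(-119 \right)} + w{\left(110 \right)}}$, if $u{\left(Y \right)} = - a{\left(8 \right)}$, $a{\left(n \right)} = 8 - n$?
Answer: $\sqrt{110} \approx 10.488$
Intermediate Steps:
$u{\left(Y \right)} = 0$ ($u{\left(Y \right)} = - (8 - 8) = \left(-1\right) 0 = 0$)
$\sqrt{u{\left(-119 \right)} + w{\left(110 \right)}} = \sqrt{0 + 110} = \sqrt{110}$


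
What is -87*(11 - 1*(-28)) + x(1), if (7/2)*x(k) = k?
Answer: -23749/7 ≈ -3392.7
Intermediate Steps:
x(k) = 2*k/7
-87*(11 - 1*(-28)) + x(1) = -87*(11 - 1*(-28)) + (2/7)*1 = -87*(11 + 28) + 2/7 = -87*39 + 2/7 = -3393 + 2/7 = -23749/7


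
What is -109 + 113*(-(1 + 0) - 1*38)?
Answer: -4516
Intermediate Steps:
-109 + 113*(-(1 + 0) - 1*38) = -109 + 113*(-1*1 - 38) = -109 + 113*(-1 - 38) = -109 + 113*(-39) = -109 - 4407 = -4516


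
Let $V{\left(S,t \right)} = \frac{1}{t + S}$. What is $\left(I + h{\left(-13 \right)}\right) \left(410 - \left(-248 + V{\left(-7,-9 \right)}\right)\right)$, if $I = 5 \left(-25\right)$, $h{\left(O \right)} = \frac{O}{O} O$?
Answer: $- \frac{726501}{8} \approx -90813.0$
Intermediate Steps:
$V{\left(S,t \right)} = \frac{1}{S + t}$
$h{\left(O \right)} = O$ ($h{\left(O \right)} = 1 O = O$)
$I = -125$
$\left(I + h{\left(-13 \right)}\right) \left(410 - \left(-248 + V{\left(-7,-9 \right)}\right)\right) = \left(-125 - 13\right) \left(410 + \left(248 - \frac{1}{-7 - 9}\right)\right) = - 138 \left(410 + \left(248 - \frac{1}{-16}\right)\right) = - 138 \left(410 + \left(248 - - \frac{1}{16}\right)\right) = - 138 \left(410 + \left(248 + \frac{1}{16}\right)\right) = - 138 \left(410 + \frac{3969}{16}\right) = \left(-138\right) \frac{10529}{16} = - \frac{726501}{8}$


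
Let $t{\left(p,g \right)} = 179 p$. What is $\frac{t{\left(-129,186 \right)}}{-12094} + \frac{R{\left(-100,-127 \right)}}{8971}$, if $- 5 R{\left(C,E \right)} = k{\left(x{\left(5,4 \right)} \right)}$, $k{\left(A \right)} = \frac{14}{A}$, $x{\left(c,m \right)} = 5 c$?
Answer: $\frac{25893500809}{13561909250} \approx 1.9093$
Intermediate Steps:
$R{\left(C,E \right)} = - \frac{14}{125}$ ($R{\left(C,E \right)} = - \frac{14 \frac{1}{5 \cdot 5}}{5} = - \frac{14 \cdot \frac{1}{25}}{5} = \left(- \frac{1}{5}\right) \frac{14}{25} = - \frac{14}{125}$)
$\frac{t{\left(-129,186 \right)}}{-12094} + \frac{R{\left(-100,-127 \right)}}{8971} = \frac{179 \left(-129\right)}{-12094} - \frac{14}{125 \cdot 8971} = \left(-23091\right) \left(- \frac{1}{12094}\right) - \frac{14}{1121375} = \frac{23091}{12094} - \frac{14}{1121375} = \frac{25893500809}{13561909250}$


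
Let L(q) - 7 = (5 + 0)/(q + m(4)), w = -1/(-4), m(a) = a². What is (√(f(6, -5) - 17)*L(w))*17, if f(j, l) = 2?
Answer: 1615*I*√15/13 ≈ 481.14*I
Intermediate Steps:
w = ¼ (w = -1*(-¼) = ¼ ≈ 0.25000)
L(q) = 7 + 5/(16 + q) (L(q) = 7 + (5 + 0)/(q + 4²) = 7 + 5/(q + 16) = 7 + 5/(16 + q))
(√(f(6, -5) - 17)*L(w))*17 = (√(2 - 17)*((117 + 7*(¼))/(16 + ¼)))*17 = (√(-15)*((117 + 7/4)/(65/4)))*17 = ((I*√15)*((4/65)*(475/4)))*17 = ((I*√15)*(95/13))*17 = (95*I*√15/13)*17 = 1615*I*√15/13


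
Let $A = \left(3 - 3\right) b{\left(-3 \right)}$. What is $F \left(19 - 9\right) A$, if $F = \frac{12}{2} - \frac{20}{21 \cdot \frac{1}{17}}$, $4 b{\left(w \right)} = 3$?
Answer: $0$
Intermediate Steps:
$b{\left(w \right)} = \frac{3}{4}$ ($b{\left(w \right)} = \frac{1}{4} \cdot 3 = \frac{3}{4}$)
$A = 0$ ($A = \left(3 - 3\right) \frac{3}{4} = 0 \cdot \frac{3}{4} = 0$)
$F = - \frac{214}{21}$ ($F = 12 \cdot \frac{1}{2} - \frac{20}{21 \cdot \frac{1}{17}} = 6 - \frac{20}{\frac{21}{17}} = 6 - \frac{340}{21} = - \frac{214}{21} \approx -10.19$)
$F \left(19 - 9\right) A = - \frac{214 \left(19 - 9\right)}{21} \cdot 0 = \left(- \frac{214}{21}\right) 10 \cdot 0 = \left(- \frac{2140}{21}\right) 0 = 0$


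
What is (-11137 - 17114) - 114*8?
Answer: -29163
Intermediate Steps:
(-11137 - 17114) - 114*8 = -28251 - 1*912 = -28251 - 912 = -29163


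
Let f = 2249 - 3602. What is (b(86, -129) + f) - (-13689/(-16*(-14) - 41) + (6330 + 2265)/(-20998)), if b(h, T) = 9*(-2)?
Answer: -1659745569/1280878 ≈ -1295.8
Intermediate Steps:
b(h, T) = -18
f = -1353
(b(86, -129) + f) - (-13689/(-16*(-14) - 41) + (6330 + 2265)/(-20998)) = (-18 - 1353) - (-13689/(-16*(-14) - 41) + (6330 + 2265)/(-20998)) = -1371 - (-13689/(224 - 41) + 8595*(-1/20998)) = -1371 - (-13689/183 - 8595/20998) = -1371 - (-13689*1/183 - 8595/20998) = -1371 - (-4563/61 - 8595/20998) = -1371 - 1*(-96338169/1280878) = -1371 + 96338169/1280878 = -1659745569/1280878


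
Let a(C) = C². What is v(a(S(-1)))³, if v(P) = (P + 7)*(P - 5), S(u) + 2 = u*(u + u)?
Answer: -42875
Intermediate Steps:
S(u) = -2 + 2*u² (S(u) = -2 + u*(u + u) = -2 + u*(2*u) = -2 + 2*u²)
v(P) = (-5 + P)*(7 + P) (v(P) = (7 + P)*(-5 + P) = (-5 + P)*(7 + P))
v(a(S(-1)))³ = (-35 + ((-2 + 2*(-1)²)²)² + 2*(-2 + 2*(-1)²)²)³ = (-35 + ((-2 + 2*1)²)² + 2*(-2 + 2*1)²)³ = (-35 + ((-2 + 2)²)² + 2*(-2 + 2)²)³ = (-35 + (0²)² + 2*0²)³ = (-35 + 0² + 2*0)³ = (-35 + 0 + 0)³ = (-35)³ = -42875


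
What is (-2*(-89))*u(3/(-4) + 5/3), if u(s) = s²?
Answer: 10769/72 ≈ 149.57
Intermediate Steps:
(-2*(-89))*u(3/(-4) + 5/3) = (-2*(-89))*(3/(-4) + 5/3)² = 178*(3*(-¼) + 5*(⅓))² = 178*(-¾ + 5/3)² = 178*(11/12)² = 178*(121/144) = 10769/72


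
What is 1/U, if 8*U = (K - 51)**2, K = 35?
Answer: 1/32 ≈ 0.031250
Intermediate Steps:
U = 32 (U = (35 - 51)**2/8 = (1/8)*(-16)**2 = (1/8)*256 = 32)
1/U = 1/32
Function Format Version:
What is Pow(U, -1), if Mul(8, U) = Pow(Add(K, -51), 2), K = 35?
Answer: Rational(1, 32) ≈ 0.031250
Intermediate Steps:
U = 32 (U = Mul(Rational(1, 8), Pow(Add(35, -51), 2)) = Mul(Rational(1, 8), Pow(-16, 2)) = Mul(Rational(1, 8), 256) = 32)
Pow(U, -1) = Pow(32, -1) = Rational(1, 32)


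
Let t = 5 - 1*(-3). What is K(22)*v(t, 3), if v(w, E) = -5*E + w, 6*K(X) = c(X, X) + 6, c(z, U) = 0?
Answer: -7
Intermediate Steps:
K(X) = 1 (K(X) = (0 + 6)/6 = (⅙)*6 = 1)
t = 8 (t = 5 + 3 = 8)
v(w, E) = w - 5*E
K(22)*v(t, 3) = 1*(8 - 5*3) = 1*(8 - 15) = 1*(-7) = -7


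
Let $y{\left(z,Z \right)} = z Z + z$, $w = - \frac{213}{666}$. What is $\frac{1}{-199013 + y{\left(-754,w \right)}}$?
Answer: $- \frac{111}{22147370} \approx -5.0119 \cdot 10^{-6}$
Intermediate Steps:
$w = - \frac{71}{222}$ ($w = \left(-213\right) \frac{1}{666} = - \frac{71}{222} \approx -0.31982$)
$y{\left(z,Z \right)} = z + Z z$ ($y{\left(z,Z \right)} = Z z + z = z + Z z$)
$\frac{1}{-199013 + y{\left(-754,w \right)}} = \frac{1}{-199013 - 754 \left(1 - \frac{71}{222}\right)} = \frac{1}{-199013 - \frac{56927}{111}} = \frac{1}{- \frac{22147370}{111}} = - \frac{111}{22147370}$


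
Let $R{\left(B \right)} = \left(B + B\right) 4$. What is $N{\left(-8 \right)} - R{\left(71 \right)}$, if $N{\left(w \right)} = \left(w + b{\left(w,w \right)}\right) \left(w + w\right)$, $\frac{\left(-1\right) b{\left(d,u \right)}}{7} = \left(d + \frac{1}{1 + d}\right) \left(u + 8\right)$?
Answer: $-440$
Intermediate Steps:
$b{\left(d,u \right)} = - 7 \left(8 + u\right) \left(d + \frac{1}{1 + d}\right)$ ($b{\left(d,u \right)} = - 7 \left(d + \frac{1}{1 + d}\right) \left(u + 8\right) = - 7 \left(d + \frac{1}{1 + d}\right) \left(8 + u\right) = - 7 \left(8 + u\right) \left(d + \frac{1}{1 + d}\right)$)
$R{\left(B \right)} = 8 B$ ($R{\left(B \right)} = 2 B 4 = 8 B$)
$N{\left(w \right)} = 2 w \left(w + \frac{7 \left(-8 - w^{3} - 9 w - 9 w^{2}\right)}{1 + w}\right)$ ($N{\left(w \right)} = \left(w + \frac{7 \left(-8 - w - 8 w - 8 w^{2} - w w - w w^{2}\right)}{1 + w}\right) \left(w + w\right) = \left(w + \frac{7 \left(-8 - w - 8 w - 8 w^{2} - w^{2} - w^{3}\right)}{1 + w}\right) 2 w = \left(w + \frac{7 \left(-8 - w^{3} - 9 w - 9 w^{2}\right)}{1 + w}\right) 2 w = 2 w \left(w + \frac{7 \left(-8 - w^{3} - 9 w - 9 w^{2}\right)}{1 + w}\right)$)
$N{\left(-8 \right)} - R{\left(71 \right)} = 2 \left(-8\right) \frac{1}{1 - 8} \left(-56 - -496 - 62 \left(-8\right)^{2} - 7 \left(-8\right)^{3}\right) - 8 \cdot 71 = 2 \left(-8\right) \frac{1}{-7} \left(-56 + 496 - 3968 - -3584\right) - 568 = 2 \left(-8\right) \left(- \frac{1}{7}\right) \left(-56 + 496 - 3968 + 3584\right) - 568 = 2 \left(-8\right) \left(- \frac{1}{7}\right) 56 - 568 = 128 - 568 = -440$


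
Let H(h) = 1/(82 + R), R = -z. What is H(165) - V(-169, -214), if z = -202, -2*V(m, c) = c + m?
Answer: -54385/284 ≈ -191.50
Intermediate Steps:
V(m, c) = -c/2 - m/2 (V(m, c) = -(c + m)/2 = -c/2 - m/2)
R = 202 (R = -1*(-202) = 202)
H(h) = 1/284 (H(h) = 1/(82 + 202) = 1/284)
H(165) - V(-169, -214) = 1/284 - (-½*(-214) - ½*(-169)) = 1/284 - (107 + 169/2) = 1/284 - 1*383/2 = 1/284 - 383/2 = -54385/284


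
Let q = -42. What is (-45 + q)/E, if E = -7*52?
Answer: 87/364 ≈ 0.23901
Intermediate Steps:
E = -364
(-45 + q)/E = (-45 - 42)/(-364) = -1/364*(-87) = 87/364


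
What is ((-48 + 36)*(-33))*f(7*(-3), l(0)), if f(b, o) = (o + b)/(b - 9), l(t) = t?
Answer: 1386/5 ≈ 277.20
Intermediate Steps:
f(b, o) = (b + o)/(-9 + b)
((-48 + 36)*(-33))*f(7*(-3), l(0)) = ((-48 + 36)*(-33))*((7*(-3) + 0)/(-9 + 7*(-3))) = (-12*(-33))*((-21 + 0)/(-9 - 21)) = 396*(-21/(-30)) = 396*(-1/30*(-21)) = 396*(7/10) = 1386/5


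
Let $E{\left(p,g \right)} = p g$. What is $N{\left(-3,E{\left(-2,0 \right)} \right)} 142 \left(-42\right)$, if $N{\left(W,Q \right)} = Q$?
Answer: $0$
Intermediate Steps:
$E{\left(p,g \right)} = g p$
$N{\left(-3,E{\left(-2,0 \right)} \right)} 142 \left(-42\right) = 0 \left(-2\right) 142 \left(-42\right) = 0 \cdot 142 \left(-42\right) = 0 \left(-42\right) = 0$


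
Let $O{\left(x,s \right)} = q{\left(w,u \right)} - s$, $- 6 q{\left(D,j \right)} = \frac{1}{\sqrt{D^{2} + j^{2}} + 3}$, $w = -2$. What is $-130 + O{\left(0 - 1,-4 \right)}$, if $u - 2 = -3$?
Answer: $- \frac{1009}{8} + \frac{\sqrt{5}}{24} \approx -126.03$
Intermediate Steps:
$u = -1$ ($u = 2 - 3 = -1$)
$q{\left(D,j \right)} = - \frac{1}{6 \left(3 + \sqrt{D^{2} + j^{2}}\right)}$ ($q{\left(D,j \right)} = - \frac{1}{6 \left(\sqrt{D^{2} + j^{2}} + 3\right)} = - \frac{1}{6 \left(3 + \sqrt{D^{2} + j^{2}}\right)}$)
$O{\left(x,s \right)} = - s - \frac{1}{18 + 6 \sqrt{5}}$ ($O{\left(x,s \right)} = - \frac{1}{18 + 6 \sqrt{\left(-2\right)^{2} + \left(-1\right)^{2}}} - s = - \frac{1}{18 + 6 \sqrt{4 + 1}} - s = - \frac{1}{18 + 6 \sqrt{5}} - s = - s - \frac{1}{18 + 6 \sqrt{5}}$)
$-130 + O{\left(0 - 1,-4 \right)} = -130 - \left(- \frac{31}{8} - \frac{\sqrt{5}}{24}\right) = -130 + \left(- \frac{1}{8} + 4 + \frac{\sqrt{5}}{24}\right) = -130 + \left(\frac{31}{8} + \frac{\sqrt{5}}{24}\right) = - \frac{1009}{8} + \frac{\sqrt{5}}{24}$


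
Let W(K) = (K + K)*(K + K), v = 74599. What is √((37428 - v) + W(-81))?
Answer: 7*I*√223 ≈ 104.53*I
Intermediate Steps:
W(K) = 4*K² (W(K) = (2*K)*(2*K) = 4*K²)
√((37428 - v) + W(-81)) = √((37428 - 1*74599) + 4*(-81)²) = √((37428 - 74599) + 4*6561) = √(-37171 + 26244) = √(-10927) = 7*I*√223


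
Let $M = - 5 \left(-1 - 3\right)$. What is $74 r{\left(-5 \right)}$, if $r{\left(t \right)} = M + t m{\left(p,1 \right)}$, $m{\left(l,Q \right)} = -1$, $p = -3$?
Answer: $1850$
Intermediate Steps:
$M = 20$ ($M = \left(-5\right) \left(-4\right) = 20$)
$r{\left(t \right)} = 20 - t$ ($r{\left(t \right)} = 20 + t \left(-1\right) = 20 - t$)
$74 r{\left(-5 \right)} = 74 \left(20 - -5\right) = 74 \left(20 + 5\right) = 74 \cdot 25 = 1850$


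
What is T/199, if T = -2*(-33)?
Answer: 66/199 ≈ 0.33166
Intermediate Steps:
T = 66
T/199 = 66/199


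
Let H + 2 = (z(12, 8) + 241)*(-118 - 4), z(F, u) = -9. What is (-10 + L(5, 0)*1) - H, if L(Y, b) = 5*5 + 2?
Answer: 28323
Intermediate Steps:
L(Y, b) = 27 (L(Y, b) = 25 + 2 = 27)
H = -28306 (H = -2 + (-9 + 241)*(-118 - 4) = -2 + 232*(-122) = -2 - 28304 = -28306)
(-10 + L(5, 0)*1) - H = (-10 + 27*1) - 1*(-28306) = (-10 + 27) + 28306 = 17 + 28306 = 28323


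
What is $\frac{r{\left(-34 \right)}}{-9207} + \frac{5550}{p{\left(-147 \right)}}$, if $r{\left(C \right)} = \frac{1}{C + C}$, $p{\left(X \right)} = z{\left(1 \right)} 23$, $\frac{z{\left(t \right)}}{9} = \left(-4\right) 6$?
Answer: $- \frac{4021663}{3599937} \approx -1.1171$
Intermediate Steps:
$z{\left(t \right)} = -216$ ($z{\left(t \right)} = 9 \left(\left(-4\right) 6\right) = 9 \left(-24\right) = -216$)
$p{\left(X \right)} = -4968$ ($p{\left(X \right)} = \left(-216\right) 23 = -4968$)
$r{\left(C \right)} = \frac{1}{2 C}$
$\frac{r{\left(-34 \right)}}{-9207} + \frac{5550}{p{\left(-147 \right)}} = \frac{\frac{1}{2} \frac{1}{-34}}{-9207} + \frac{5550}{-4968} = \frac{1}{2} \left(- \frac{1}{34}\right) \left(- \frac{1}{9207}\right) + 5550 \left(- \frac{1}{4968}\right) = \left(- \frac{1}{68}\right) \left(- \frac{1}{9207}\right) - \frac{925}{828} = \frac{1}{626076} - \frac{925}{828} = - \frac{4021663}{3599937}$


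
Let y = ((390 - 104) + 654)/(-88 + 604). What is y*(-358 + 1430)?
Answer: 251920/129 ≈ 1952.9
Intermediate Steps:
y = 235/129 (y = (286 + 654)/516 = 940*(1/516) = 235/129 ≈ 1.8217)
y*(-358 + 1430) = 235*(-358 + 1430)/129 = (235/129)*1072 = 251920/129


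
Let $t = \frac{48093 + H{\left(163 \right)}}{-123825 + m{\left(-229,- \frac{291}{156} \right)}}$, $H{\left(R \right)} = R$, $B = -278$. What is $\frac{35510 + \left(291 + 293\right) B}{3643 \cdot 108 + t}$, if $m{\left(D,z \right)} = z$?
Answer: $- \frac{408367628737}{1266691113178} \approx -0.32239$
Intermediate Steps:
$t = - \frac{2509312}{6438997}$ ($t = \frac{48093 + 163}{-123825 - \frac{291}{156}} = \frac{48256}{-123825 - \frac{97}{52}} = \frac{48256}{- \frac{6438997}{52}} = 48256 \left(- \frac{52}{6438997}\right) = - \frac{2509312}{6438997} \approx -0.38971$)
$\frac{35510 + \left(291 + 293\right) B}{3643 \cdot 108 + t} = \frac{35510 + \left(291 + 293\right) \left(-278\right)}{3643 \cdot 108 - \frac{2509312}{6438997}} = \frac{35510 + 584 \left(-278\right)}{393444 - \frac{2509312}{6438997}} = \frac{35510 - 162352}{\frac{2533382226356}{6438997}} = \left(-126842\right) \frac{6438997}{2533382226356} = - \frac{408367628737}{1266691113178}$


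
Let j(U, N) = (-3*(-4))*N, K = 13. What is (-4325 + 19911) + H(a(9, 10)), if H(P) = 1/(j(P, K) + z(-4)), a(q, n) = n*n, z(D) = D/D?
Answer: 2447003/157 ≈ 15586.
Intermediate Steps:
z(D) = 1
j(U, N) = 12*N
a(q, n) = n²
H(P) = 1/157 (H(P) = 1/(12*13 + 1) = 1/(156 + 1) = 1/157)
(-4325 + 19911) + H(a(9, 10)) = (-4325 + 19911) + 1/157 = 15586 + 1/157 = 2447003/157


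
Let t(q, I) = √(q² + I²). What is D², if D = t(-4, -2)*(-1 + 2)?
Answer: 20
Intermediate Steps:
t(q, I) = √(I² + q²)
D = 2*√5 (D = √((-2)² + (-4)²)*(-1 + 2) = √(4 + 16)*1 = √20*1 = (2*√5)*1 = 2*√5 ≈ 4.4721)
D² = (2*√5)² = 20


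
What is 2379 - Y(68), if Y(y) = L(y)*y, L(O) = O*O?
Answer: -312053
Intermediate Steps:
L(O) = O²
Y(y) = y³ (Y(y) = y²*y = y³)
2379 - Y(68) = 2379 - 1*68³ = 2379 - 1*314432 = 2379 - 314432 = -312053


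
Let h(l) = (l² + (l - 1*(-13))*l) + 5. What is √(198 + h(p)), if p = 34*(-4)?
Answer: 7*√723 ≈ 188.22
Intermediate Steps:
p = -136
h(l) = 5 + l² + l*(13 + l) (h(l) = (l² + (l + 13)*l) + 5 = (l² + (13 + l)*l) + 5 = (l² + l*(13 + l)) + 5 = 5 + l² + l*(13 + l))
√(198 + h(p)) = √(198 + (5 + 2*(-136)² + 13*(-136))) = √(198 + (5 + 2*18496 - 1768)) = √(198 + (5 + 36992 - 1768)) = √(198 + 35229) = √35427 = 7*√723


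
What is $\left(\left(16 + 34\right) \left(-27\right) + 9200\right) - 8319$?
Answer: $-469$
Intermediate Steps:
$\left(\left(16 + 34\right) \left(-27\right) + 9200\right) - 8319 = \left(50 \left(-27\right) + 9200\right) - 8319 = \left(-1350 + 9200\right) - 8319 = 7850 - 8319 = -469$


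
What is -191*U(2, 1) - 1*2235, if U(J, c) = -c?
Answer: -2044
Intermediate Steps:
-191*U(2, 1) - 1*2235 = -(-191) - 1*2235 = -191*(-1) - 2235 = 191 - 2235 = -2044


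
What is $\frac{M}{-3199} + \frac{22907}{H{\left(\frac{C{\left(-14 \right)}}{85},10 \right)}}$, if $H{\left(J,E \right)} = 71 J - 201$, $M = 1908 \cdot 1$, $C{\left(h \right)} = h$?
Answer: $- \frac{6263251637}{57834721} \approx -108.3$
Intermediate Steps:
$M = 1908$
$H{\left(J,E \right)} = -201 + 71 J$
$\frac{M}{-3199} + \frac{22907}{H{\left(\frac{C{\left(-14 \right)}}{85},10 \right)}} = \frac{1908}{-3199} + \frac{22907}{-201 + 71 \left(- \frac{14}{85}\right)} = 1908 \left(- \frac{1}{3199}\right) + \frac{22907}{-201 + 71 \left(\left(-14\right) \frac{1}{85}\right)} = - \frac{1908}{3199} + \frac{22907}{-201 + 71 \left(- \frac{14}{85}\right)} = - \frac{1908}{3199} + \frac{22907}{-201 - \frac{994}{85}} = - \frac{1908}{3199} + \frac{22907}{- \frac{18079}{85}} = - \frac{1908}{3199} + 22907 \left(- \frac{85}{18079}\right) = - \frac{1908}{3199} - \frac{1947095}{18079} = - \frac{6263251637}{57834721}$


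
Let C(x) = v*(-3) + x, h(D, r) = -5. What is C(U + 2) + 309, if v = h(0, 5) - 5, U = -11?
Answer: 330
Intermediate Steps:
v = -10 (v = -5 - 5 = -10)
C(x) = 30 + x (C(x) = -10*(-3) + x = 30 + x)
C(U + 2) + 309 = (30 + (-11 + 2)) + 309 = (30 - 9) + 309 = 21 + 309 = 330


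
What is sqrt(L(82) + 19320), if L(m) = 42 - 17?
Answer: sqrt(19345) ≈ 139.09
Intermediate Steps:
L(m) = 25
sqrt(L(82) + 19320) = sqrt(25 + 19320) = sqrt(19345)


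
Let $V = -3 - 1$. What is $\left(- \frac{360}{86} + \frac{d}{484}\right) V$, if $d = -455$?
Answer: $\frac{106685}{5203} \approx 20.505$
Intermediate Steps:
$V = -4$ ($V = -3 - 1 = -4$)
$\left(- \frac{360}{86} + \frac{d}{484}\right) V = \left(- \frac{360}{86} - \frac{455}{484}\right) \left(-4\right) = \left(\left(-360\right) \frac{1}{86} - \frac{455}{484}\right) \left(-4\right) = \left(- \frac{180}{43} - \frac{455}{484}\right) \left(-4\right) = \left(- \frac{106685}{20812}\right) \left(-4\right) = \frac{106685}{5203}$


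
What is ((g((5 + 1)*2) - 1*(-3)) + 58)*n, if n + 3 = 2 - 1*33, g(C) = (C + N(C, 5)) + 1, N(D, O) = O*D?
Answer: -4556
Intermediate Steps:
N(D, O) = D*O
g(C) = 1 + 6*C (g(C) = (C + C*5) + 1 = (C + 5*C) + 1 = 6*C + 1 = 1 + 6*C)
n = -34 (n = -3 + (2 - 1*33) = -3 + (2 - 33) = -3 - 31 = -34)
((g((5 + 1)*2) - 1*(-3)) + 58)*n = (((1 + 6*((5 + 1)*2)) - 1*(-3)) + 58)*(-34) = (((1 + 6*(6*2)) + 3) + 58)*(-34) = (((1 + 6*12) + 3) + 58)*(-34) = (((1 + 72) + 3) + 58)*(-34) = ((73 + 3) + 58)*(-34) = (76 + 58)*(-34) = 134*(-34) = -4556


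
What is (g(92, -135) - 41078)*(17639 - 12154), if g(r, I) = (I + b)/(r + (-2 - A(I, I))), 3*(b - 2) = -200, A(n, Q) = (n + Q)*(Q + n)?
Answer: -9843015634277/43686 ≈ -2.2531e+8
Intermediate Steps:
A(n, Q) = (Q + n)² (A(n, Q) = (Q + n)*(Q + n) = (Q + n)²)
b = -194/3 (b = 2 + (⅓)*(-200) = 2 - 200/3 = -194/3 ≈ -64.667)
g(r, I) = (-194/3 + I)/(-2 + r - 4*I²) (g(r, I) = (I - 194/3)/(r + (-2 - (I + I)²)) = (-194/3 + I)/(r + (-2 - (2*I)²)) = (-194/3 + I)/(r + (-2 - 4*I²)) = (-194/3 + I)/(-2 + r - 4*I²))
(g(92, -135) - 41078)*(17639 - 12154) = ((194/3 - 1*(-135))/(2 - 1*92 + 4*(-135)²) - 41078)*(17639 - 12154) = ((194/3 + 135)/(2 - 92 + 4*18225) - 41078)*5485 = ((599/3)/(2 - 92 + 72900) - 41078)*5485 = ((599/3)/72810 - 41078)*5485 = ((1/72810)*(599/3) - 41078)*5485 = (599/218430 - 41078)*5485 = -8972666941/218430*5485 = -9843015634277/43686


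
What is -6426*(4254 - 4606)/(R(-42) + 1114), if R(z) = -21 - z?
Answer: 2261952/1135 ≈ 1992.9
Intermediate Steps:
-6426*(4254 - 4606)/(R(-42) + 1114) = -6426*(4254 - 4606)/((-21 - 1*(-42)) + 1114) = -6426*(-352/((-21 + 42) + 1114)) = -6426*(-352/(21 + 1114)) = -6426/(1135*(-1/352)) = -6426/(-1135/352) = -6426*(-352/1135) = 2261952/1135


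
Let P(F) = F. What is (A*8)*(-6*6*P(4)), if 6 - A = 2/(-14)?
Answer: -49536/7 ≈ -7076.6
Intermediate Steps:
A = 43/7 (A = 6 - 2/(-14) = 6 - 2*(-1)/14 = 6 - 1*(-1/7) = 6 + 1/7 = 43/7 ≈ 6.1429)
(A*8)*(-6*6*P(4)) = ((43/7)*8)*(-6*6*4) = 344*(-36*4)/7 = 344*(-1*144)/7 = (344/7)*(-144) = -49536/7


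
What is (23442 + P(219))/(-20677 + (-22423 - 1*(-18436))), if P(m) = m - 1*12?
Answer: -23649/24664 ≈ -0.95885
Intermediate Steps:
P(m) = -12 + m (P(m) = m - 12 = -12 + m)
(23442 + P(219))/(-20677 + (-22423 - 1*(-18436))) = (23442 + (-12 + 219))/(-20677 + (-22423 - 1*(-18436))) = (23442 + 207)/(-20677 + (-22423 + 18436)) = 23649/(-20677 - 3987) = 23649/(-24664) = 23649*(-1/24664) = -23649/24664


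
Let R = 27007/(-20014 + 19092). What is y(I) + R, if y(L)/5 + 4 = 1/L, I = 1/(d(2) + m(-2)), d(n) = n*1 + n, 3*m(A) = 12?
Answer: -8567/922 ≈ -9.2918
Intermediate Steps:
m(A) = 4 (m(A) = (1/3)*12 = 4)
d(n) = 2*n (d(n) = n + n = 2*n)
R = -27007/922 (R = 27007/(-922) = 27007*(-1/922) = -27007/922 ≈ -29.292)
I = 1/8 (I = 1/(2*2 + 4) = 1/(4 + 4) = 1/8 ≈ 0.12500)
y(L) = -20 + 5/L
y(I) + R = (-20 + 5/(1/8)) - 27007/922 = (-20 + 5*8) - 27007/922 = (-20 + 40) - 27007/922 = 20 - 27007/922 = -8567/922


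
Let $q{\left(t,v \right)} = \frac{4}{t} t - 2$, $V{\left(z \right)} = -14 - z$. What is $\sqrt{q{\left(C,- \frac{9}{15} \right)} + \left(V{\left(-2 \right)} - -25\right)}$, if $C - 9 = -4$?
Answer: $\sqrt{15} \approx 3.873$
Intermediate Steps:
$C = 5$ ($C = 9 - 4 = 5$)
$q{\left(t,v \right)} = 2$ ($q{\left(t,v \right)} = 4 - 2 = 2$)
$\sqrt{q{\left(C,- \frac{9}{15} \right)} + \left(V{\left(-2 \right)} - -25\right)} = \sqrt{2 - -13} = \sqrt{2 + \left(\left(-14 + 2\right) + 25\right)} = \sqrt{2 + \left(-12 + 25\right)} = \sqrt{2 + 13} = \sqrt{15}$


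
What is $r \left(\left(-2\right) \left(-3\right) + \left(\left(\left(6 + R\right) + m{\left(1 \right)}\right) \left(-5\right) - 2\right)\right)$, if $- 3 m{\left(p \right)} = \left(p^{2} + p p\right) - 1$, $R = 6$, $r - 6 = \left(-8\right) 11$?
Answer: $\frac{13366}{3} \approx 4455.3$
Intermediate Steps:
$r = -82$ ($r = 6 - 88 = -82$)
$m{\left(p \right)} = \frac{1}{3} - \frac{2 p^{2}}{3}$ ($m{\left(p \right)} = - \frac{\left(p^{2} + p p\right) - 1}{3} = - \frac{\left(p^{2} + p^{2}\right) - 1}{3} = - \frac{2 p^{2} - 1}{3} = - \frac{-1 + 2 p^{2}}{3} = \frac{1}{3} - \frac{2 p^{2}}{3}$)
$r \left(\left(-2\right) \left(-3\right) + \left(\left(\left(6 + R\right) + m{\left(1 \right)}\right) \left(-5\right) - 2\right)\right) = - 82 \left(\left(-2\right) \left(-3\right) + \left(\left(\left(6 + 6\right) + \left(\frac{1}{3} - \frac{2 \cdot 1^{2}}{3}\right)\right) \left(-5\right) - 2\right)\right) = - 82 \left(6 + \left(\left(12 + \left(\frac{1}{3} - \frac{2}{3}\right)\right) \left(-5\right) - 2\right)\right) = - 82 \left(6 + \left(\left(12 - \frac{1}{3}\right) \left(-5\right) - 2\right)\right) = - 82 \left(6 + \left(\frac{35}{3} \left(-5\right) - 2\right)\right) = - 82 \left(6 - \frac{181}{3}\right) = \left(-82\right) \left(- \frac{163}{3}\right) = \frac{13366}{3}$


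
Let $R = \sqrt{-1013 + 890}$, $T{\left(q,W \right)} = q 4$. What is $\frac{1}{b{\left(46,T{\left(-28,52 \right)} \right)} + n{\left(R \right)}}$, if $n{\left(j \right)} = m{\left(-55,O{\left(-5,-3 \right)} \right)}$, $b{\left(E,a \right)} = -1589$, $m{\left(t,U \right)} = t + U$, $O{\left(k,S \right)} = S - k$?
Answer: $- \frac{1}{1642} \approx -0.00060901$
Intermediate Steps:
$T{\left(q,W \right)} = 4 q$
$m{\left(t,U \right)} = U + t$
$R = i \sqrt{123}$ ($R = \sqrt{-123} = i \sqrt{123} \approx 11.091 i$)
$n{\left(j \right)} = -53$ ($n{\left(j \right)} = \left(-3 - -5\right) - 55 = \left(-3 + 5\right) - 55 = 2 - 55 = -53$)
$\frac{1}{b{\left(46,T{\left(-28,52 \right)} \right)} + n{\left(R \right)}} = \frac{1}{-1589 - 53} = \frac{1}{-1642} = - \frac{1}{1642}$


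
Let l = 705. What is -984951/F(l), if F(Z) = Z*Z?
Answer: -109439/55225 ≈ -1.9817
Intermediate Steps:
F(Z) = Z²
-984951/F(l) = -984951/(705²) = -984951/497025 = -984951*1/497025 = -109439/55225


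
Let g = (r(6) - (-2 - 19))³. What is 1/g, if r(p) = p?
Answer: 1/19683 ≈ 5.0805e-5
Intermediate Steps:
g = 19683 (g = (6 - (-2 - 19))³ = (6 - 1*(-21))³ = (6 + 21)³ = 27³ = 19683)
1/g = 1/19683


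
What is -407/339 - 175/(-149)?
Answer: -1318/50511 ≈ -0.026093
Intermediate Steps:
-407/339 - 175/(-149) = -407*1/339 - 175*(-1/149) = -407/339 + 175/149 = -1318/50511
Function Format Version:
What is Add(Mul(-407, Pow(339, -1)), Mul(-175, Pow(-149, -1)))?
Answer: Rational(-1318, 50511) ≈ -0.026093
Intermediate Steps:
Add(Mul(-407, Pow(339, -1)), Mul(-175, Pow(-149, -1))) = Add(Mul(-407, Rational(1, 339)), Mul(-175, Rational(-1, 149))) = Add(Rational(-407, 339), Rational(175, 149)) = Rational(-1318, 50511)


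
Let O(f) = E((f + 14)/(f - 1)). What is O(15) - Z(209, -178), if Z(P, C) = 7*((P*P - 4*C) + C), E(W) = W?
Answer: -4333041/14 ≈ -3.0950e+5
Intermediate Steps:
O(f) = (14 + f)/(-1 + f) (O(f) = (f + 14)/(f - 1) = (14 + f)/(-1 + f))
Z(P, C) = -21*C + 7*P**2 (Z(P, C) = 7*((P**2 - 4*C) + C) = 7*(P**2 - 3*C) = -21*C + 7*P**2)
O(15) - Z(209, -178) = (14 + 15)/(-1 + 15) - (-21*(-178) + 7*209**2) = 29/14 - (3738 + 7*43681) = (1/14)*29 - (3738 + 305767) = 29/14 - 1*309505 = 29/14 - 309505 = -4333041/14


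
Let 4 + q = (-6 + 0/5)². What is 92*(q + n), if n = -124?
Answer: -8464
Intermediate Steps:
q = 32 (q = -4 + (-6 + 0/5)² = -4 + (-6 + 0*(⅕))² = -4 + (-6 + 0)² = -4 + (-6)² = -4 + 36 = 32)
92*(q + n) = 92*(32 - 124) = 92*(-92) = -8464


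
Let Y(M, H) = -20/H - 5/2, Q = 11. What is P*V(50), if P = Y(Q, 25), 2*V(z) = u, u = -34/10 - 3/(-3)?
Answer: 99/25 ≈ 3.9600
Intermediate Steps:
u = -12/5 (u = -34*⅒ - 3*(-⅓) = -17/5 + 1 = -12/5 ≈ -2.4000)
V(z) = -6/5 (V(z) = (½)*(-12/5) = -6/5)
Y(M, H) = -5/2 - 20/H (Y(M, H) = -20/H - 5*½ = -20/H - 5/2 = -5/2 - 20/H)
P = -33/10 (P = -5/2 - 20/25 = -5/2 - 20*1/25 = -5/2 - ⅘ = -33/10 ≈ -3.3000)
P*V(50) = -33/10*(-6/5) = 99/25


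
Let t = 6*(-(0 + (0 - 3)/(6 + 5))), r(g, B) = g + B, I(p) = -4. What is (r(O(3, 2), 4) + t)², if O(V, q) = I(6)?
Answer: 324/121 ≈ 2.6777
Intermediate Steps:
O(V, q) = -4
r(g, B) = B + g
t = 18/11 (t = 6*(-(0 - 3/11)) = 6*(-1*(-3/11)) = 6*(3/11) = 18/11 ≈ 1.6364)
(r(O(3, 2), 4) + t)² = ((4 - 4) + 18/11)² = (0 + 18/11)² = (18/11)² = 324/121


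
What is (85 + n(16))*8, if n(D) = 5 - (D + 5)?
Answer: 552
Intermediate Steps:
n(D) = -D (n(D) = 5 - (5 + D) = 5 + (-5 - D) = -D)
(85 + n(16))*8 = (85 - 1*16)*8 = (85 - 16)*8 = 69*8 = 552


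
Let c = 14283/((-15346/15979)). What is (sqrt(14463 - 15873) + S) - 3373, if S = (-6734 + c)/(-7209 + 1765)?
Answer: -281461075731/83543624 + I*sqrt(1410) ≈ -3369.0 + 37.55*I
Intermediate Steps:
c = -228228057/15346 (c = 14283/((-15346*1/15979)) = 14283/(-15346/15979) = 14283*(-15979/15346) = -228228057/15346 ≈ -14872.)
S = 331568021/83543624 (S = (-6734 - 228228057/15346)/(-7209 + 1765) = -331568021/15346/(-5444) = -331568021/15346*(-1/5444) = 331568021/83543624 ≈ 3.9688)
(sqrt(14463 - 15873) + S) - 3373 = (sqrt(14463 - 15873) + 331568021/83543624) - 3373 = (sqrt(-1410) + 331568021/83543624) - 3373 = (I*sqrt(1410) + 331568021/83543624) - 3373 = (331568021/83543624 + I*sqrt(1410)) - 3373 = -281461075731/83543624 + I*sqrt(1410)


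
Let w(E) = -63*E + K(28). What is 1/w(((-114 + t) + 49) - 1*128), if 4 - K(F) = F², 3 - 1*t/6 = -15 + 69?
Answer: 1/30657 ≈ 3.2619e-5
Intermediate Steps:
t = -306 (t = 18 - 6*(-15 + 69) = 18 - 6*54 = 18 - 324 = -306)
K(F) = 4 - F²
w(E) = -780 - 63*E (w(E) = -63*E + (4 - 1*28²) = -63*E + (4 - 1*784) = -63*E + (4 - 784) = -63*E - 780 = -780 - 63*E)
1/w(((-114 + t) + 49) - 1*128) = 1/(-780 - 63*(((-114 - 306) + 49) - 1*128)) = 1/(-780 - 63*((-420 + 49) - 128)) = 1/(-780 - 63*(-371 - 128)) = 1/(-780 - 63*(-499)) = 1/(-780 + 31437) = 1/30657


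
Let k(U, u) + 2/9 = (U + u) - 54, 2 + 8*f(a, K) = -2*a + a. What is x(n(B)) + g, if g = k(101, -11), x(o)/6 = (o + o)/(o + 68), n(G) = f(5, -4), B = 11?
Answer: 57386/1611 ≈ 35.621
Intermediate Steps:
f(a, K) = -¼ - a/8 (f(a, K) = -¼ + (-2*a + a)/8 = -¼ + (-a)/8 = -¼ - a/8)
n(G) = -7/8 (n(G) = -¼ - ⅛*5 = -¼ - 5/8 = -7/8)
x(o) = 12*o/(68 + o) (x(o) = 6*((o + o)/(o + 68)) = 6*((2*o)/(68 + o)) = 6*(2*o/(68 + o)) = 12*o/(68 + o))
k(U, u) = -488/9 + U + u (k(U, u) = -2/9 + ((U + u) - 54) = -2/9 + (-54 + U + u) = -488/9 + U + u)
g = 322/9 (g = -488/9 + 101 - 11 = 322/9 ≈ 35.778)
x(n(B)) + g = 12*(-7/8)/(68 - 7/8) + 322/9 = 12*(-7/8)/(537/8) + 322/9 = 12*(-7/8)*(8/537) + 322/9 = -28/179 + 322/9 = 57386/1611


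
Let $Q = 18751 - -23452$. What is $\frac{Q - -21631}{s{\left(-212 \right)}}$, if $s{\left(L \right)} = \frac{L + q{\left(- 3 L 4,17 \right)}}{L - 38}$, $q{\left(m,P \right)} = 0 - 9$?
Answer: $\frac{15958500}{221} \approx 72210.0$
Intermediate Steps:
$Q = 42203$ ($Q = 18751 + 23452 = 42203$)
$q{\left(m,P \right)} = -9$ ($q{\left(m,P \right)} = 0 - 9 = -9$)
$s{\left(L \right)} = \frac{-9 + L}{-38 + L}$ ($s{\left(L \right)} = \frac{L - 9}{L - 38} = \frac{-9 + L}{-38 + L}$)
$\frac{Q - -21631}{s{\left(-212 \right)}} = \frac{42203 - -21631}{\frac{1}{-38 - 212} \left(-9 - 212\right)} = \frac{42203 + 21631}{\frac{1}{-250} \left(-221\right)} = \frac{63834}{\left(- \frac{1}{250}\right) \left(-221\right)} = \frac{63834}{\frac{221}{250}} = 63834 \cdot \frac{250}{221} = \frac{15958500}{221}$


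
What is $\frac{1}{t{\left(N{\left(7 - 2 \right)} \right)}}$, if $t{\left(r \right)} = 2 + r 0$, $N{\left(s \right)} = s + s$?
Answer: $\frac{1}{2} \approx 0.5$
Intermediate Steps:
$N{\left(s \right)} = 2 s$
$t{\left(r \right)} = 2$ ($t{\left(r \right)} = 2 + 0 = 2$)
$\frac{1}{t{\left(N{\left(7 - 2 \right)} \right)}} = \frac{1}{2}$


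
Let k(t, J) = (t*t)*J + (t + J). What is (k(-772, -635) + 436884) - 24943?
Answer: -378039306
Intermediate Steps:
k(t, J) = J + t + J*t² (k(t, J) = t²*J + (J + t) = J*t² + (J + t) = J + t + J*t²)
(k(-772, -635) + 436884) - 24943 = ((-635 - 772 - 635*(-772)²) + 436884) - 24943 = ((-635 - 772 - 635*595984) + 436884) - 24943 = ((-635 - 772 - 378449840) + 436884) - 24943 = (-378451247 + 436884) - 24943 = -378014363 - 24943 = -378039306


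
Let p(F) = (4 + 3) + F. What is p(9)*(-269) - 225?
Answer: -4529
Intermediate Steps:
p(F) = 7 + F
p(9)*(-269) - 225 = (7 + 9)*(-269) - 225 = 16*(-269) - 225 = -4304 - 225 = -4529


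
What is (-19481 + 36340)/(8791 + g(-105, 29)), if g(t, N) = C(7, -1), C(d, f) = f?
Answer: 16859/8790 ≈ 1.9180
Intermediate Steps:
g(t, N) = -1
(-19481 + 36340)/(8791 + g(-105, 29)) = (-19481 + 36340)/(8791 - 1) = 16859/8790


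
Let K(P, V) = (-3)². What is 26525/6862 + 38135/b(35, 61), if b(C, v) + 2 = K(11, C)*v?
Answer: 276191545/3753514 ≈ 73.582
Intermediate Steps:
K(P, V) = 9
b(C, v) = -2 + 9*v
26525/6862 + 38135/b(35, 61) = 26525/6862 + 38135/(-2 + 9*61) = 26525*(1/6862) + 38135/(-2 + 549) = 26525/6862 + 38135/547 = 276191545/3753514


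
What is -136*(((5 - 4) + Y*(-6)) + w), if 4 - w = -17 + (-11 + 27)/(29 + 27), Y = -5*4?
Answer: -134912/7 ≈ -19273.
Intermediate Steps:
Y = -20
w = 145/7 (w = 4 - (-17 + (-11 + 27)/(29 + 27)) = 4 - (-17 + 16/56) = 4 - (-17 + 16*(1/56)) = 4 - (-17 + 2/7) = 4 - 1*(-117/7) = 4 + 117/7 = 145/7 ≈ 20.714)
-136*(((5 - 4) + Y*(-6)) + w) = -136*(((5 - 4) - 20*(-6)) + 145/7) = -136*((1 + 120) + 145/7) = -136*(121 + 145/7) = -136*992/7 = -134912/7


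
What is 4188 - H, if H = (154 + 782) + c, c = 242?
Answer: 3010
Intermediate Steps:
H = 1178 (H = (154 + 782) + 242 = 936 + 242 = 1178)
4188 - H = 4188 - 1*1178 = 4188 - 1178 = 3010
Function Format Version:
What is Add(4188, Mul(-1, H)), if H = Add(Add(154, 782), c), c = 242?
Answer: 3010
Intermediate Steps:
H = 1178 (H = Add(Add(154, 782), 242) = Add(936, 242) = 1178)
Add(4188, Mul(-1, H)) = Add(4188, Mul(-1, 1178)) = Add(4188, -1178) = 3010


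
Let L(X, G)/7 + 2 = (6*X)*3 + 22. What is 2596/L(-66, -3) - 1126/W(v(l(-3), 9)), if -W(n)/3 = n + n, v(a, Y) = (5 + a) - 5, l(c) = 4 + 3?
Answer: 23207/876 ≈ 26.492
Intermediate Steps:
l(c) = 7
L(X, G) = 140 + 126*X (L(X, G) = -14 + 7*((6*X)*3 + 22) = -14 + 7*(18*X + 22) = -14 + 7*(22 + 18*X) = -14 + (154 + 126*X) = 140 + 126*X)
v(a, Y) = a
W(n) = -6*n (W(n) = -3*(n + n) = -6*n)
2596/L(-66, -3) - 1126/W(v(l(-3), 9)) = 2596/(140 + 126*(-66)) - 1126/((-6*7)) = 2596/(140 - 8316) - 1126/(-42) = 2596/(-8176) - 1126*(-1/42) = 2596*(-1/8176) + 563/21 = -649/2044 + 563/21 = 23207/876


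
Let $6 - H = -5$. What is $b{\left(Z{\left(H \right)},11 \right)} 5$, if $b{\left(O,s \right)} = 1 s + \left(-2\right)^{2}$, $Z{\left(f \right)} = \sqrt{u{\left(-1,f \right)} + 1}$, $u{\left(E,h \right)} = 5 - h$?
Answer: $75$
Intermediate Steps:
$H = 11$ ($H = 6 - -5 = 6 + 5 = 11$)
$Z{\left(f \right)} = \sqrt{6 - f}$ ($Z{\left(f \right)} = \sqrt{\left(5 - f\right) + 1} = \sqrt{6 - f}$)
$b{\left(O,s \right)} = 4 + s$ ($b{\left(O,s \right)} = s + 4 = 4 + s$)
$b{\left(Z{\left(H \right)},11 \right)} 5 = \left(4 + 11\right) 5 = 15 \cdot 5 = 75$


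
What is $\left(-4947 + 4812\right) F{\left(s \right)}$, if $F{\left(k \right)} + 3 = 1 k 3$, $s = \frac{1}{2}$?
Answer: $\frac{405}{2} \approx 202.5$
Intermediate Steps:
$s = \frac{1}{2} \approx 0.5$
$F{\left(k \right)} = -3 + 3 k$ ($F{\left(k \right)} = -3 + 1 k 3 = -3 + k 3 = -3 + 3 k$)
$\left(-4947 + 4812\right) F{\left(s \right)} = \left(-4947 + 4812\right) \left(-3 + 3 \cdot \frac{1}{2}\right) = - 135 \left(-3 + \frac{3}{2}\right) = \left(-135\right) \left(- \frac{3}{2}\right) = \frac{405}{2}$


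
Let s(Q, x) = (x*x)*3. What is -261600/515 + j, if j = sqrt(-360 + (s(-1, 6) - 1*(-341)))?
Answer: -52320/103 + sqrt(89) ≈ -498.53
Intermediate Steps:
s(Q, x) = 3*x**2 (s(Q, x) = x**2*3 = 3*x**2)
j = sqrt(89) (j = sqrt(-360 + (3*6**2 - 1*(-341))) = sqrt(-360 + (3*36 + 341)) = sqrt(-360 + (108 + 341)) = sqrt(-360 + 449) = sqrt(89) ≈ 9.4340)
-261600/515 + j = -261600/515 + sqrt(89) = -872*60/103 + sqrt(89) = -52320/103 + sqrt(89)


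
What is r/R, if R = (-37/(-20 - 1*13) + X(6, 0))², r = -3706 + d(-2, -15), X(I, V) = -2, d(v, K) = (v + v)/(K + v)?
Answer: -68604822/14297 ≈ -4798.5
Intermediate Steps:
d(v, K) = 2*v/(K + v) (d(v, K) = (2*v)/(K + v) = 2*v/(K + v))
r = -62998/17 (r = -3706 + 2*(-2)/(-15 - 2) = -3706 + 2*(-2)/(-17) = -3706 + 2*(-2)*(-1/17) = -3706 + 4/17 = -62998/17 ≈ -3705.8)
R = 841/1089 (R = (-37/(-20 - 1*13) - 2)² = (-37/(-20 - 13) - 2)² = (-37/(-33) - 2)² = (-37*(-1/33) - 2)² = (37/33 - 2)² = (-29/33)² = 841/1089 ≈ 0.77227)
r/R = -62998/(17*841/1089) = -62998/17*1089/841 = -68604822/14297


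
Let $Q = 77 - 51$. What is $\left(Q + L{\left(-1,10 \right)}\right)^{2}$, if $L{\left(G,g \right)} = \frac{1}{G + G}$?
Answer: $\frac{2601}{4} \approx 650.25$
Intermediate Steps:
$Q = 26$
$L{\left(G,g \right)} = \frac{1}{2 G}$
$\left(Q + L{\left(-1,10 \right)}\right)^{2} = \left(26 + \frac{1}{2 \left(-1\right)}\right)^{2} = \left(26 + \frac{1}{2} \left(-1\right)\right)^{2} = \left(26 - \frac{1}{2}\right)^{2} = \left(\frac{51}{2}\right)^{2} = \frac{2601}{4}$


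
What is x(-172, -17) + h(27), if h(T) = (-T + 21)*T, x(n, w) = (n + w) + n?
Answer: -523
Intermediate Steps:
x(n, w) = w + 2*n
h(T) = T*(21 - T) (h(T) = (21 - T)*T = T*(21 - T))
x(-172, -17) + h(27) = (-17 + 2*(-172)) + 27*(21 - 1*27) = (-17 - 344) + 27*(21 - 27) = -361 + 27*(-6) = -361 - 162 = -523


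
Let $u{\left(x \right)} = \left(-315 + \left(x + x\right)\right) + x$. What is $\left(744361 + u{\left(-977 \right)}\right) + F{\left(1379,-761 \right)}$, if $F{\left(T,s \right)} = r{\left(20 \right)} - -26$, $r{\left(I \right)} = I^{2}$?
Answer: $741541$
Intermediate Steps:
$u{\left(x \right)} = -315 + 3 x$ ($u{\left(x \right)} = \left(-315 + 2 x\right) + x = -315 + 3 x$)
$F{\left(T,s \right)} = 426$ ($F{\left(T,s \right)} = 20^{2} - -26 = 400 + 26 = 426$)
$\left(744361 + u{\left(-977 \right)}\right) + F{\left(1379,-761 \right)} = \left(744361 + \left(-315 + 3 \left(-977\right)\right)\right) + 426 = \left(744361 - 3246\right) + 426 = 741115 + 426 = 741541$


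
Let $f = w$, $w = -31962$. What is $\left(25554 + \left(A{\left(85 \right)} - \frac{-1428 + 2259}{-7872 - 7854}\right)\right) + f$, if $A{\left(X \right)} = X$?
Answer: $- \frac{33144889}{5242} \approx -6322.9$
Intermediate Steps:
$f = -31962$
$\left(25554 + \left(A{\left(85 \right)} - \frac{-1428 + 2259}{-7872 - 7854}\right)\right) + f = \left(25554 + \left(85 - \frac{-1428 + 2259}{-7872 - 7854}\right)\right) - 31962 = \left(25554 + \left(85 - \frac{831}{-15726}\right)\right) - 31962 = \left(25554 + \left(85 - 831 \left(- \frac{1}{15726}\right)\right)\right) - 31962 = \left(25554 + \left(85 - - \frac{277}{5242}\right)\right) - 31962 = \left(25554 + \left(85 + \frac{277}{5242}\right)\right) - 31962 = \left(25554 + \frac{445847}{5242}\right) - 31962 = \frac{134399915}{5242} - 31962 = - \frac{33144889}{5242}$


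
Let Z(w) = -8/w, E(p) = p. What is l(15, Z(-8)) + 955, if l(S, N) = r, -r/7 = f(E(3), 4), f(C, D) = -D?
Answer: 983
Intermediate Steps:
r = 28 (r = -(-7)*4 = -7*(-4) = 28)
l(S, N) = 28
l(15, Z(-8)) + 955 = 28 + 955 = 983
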